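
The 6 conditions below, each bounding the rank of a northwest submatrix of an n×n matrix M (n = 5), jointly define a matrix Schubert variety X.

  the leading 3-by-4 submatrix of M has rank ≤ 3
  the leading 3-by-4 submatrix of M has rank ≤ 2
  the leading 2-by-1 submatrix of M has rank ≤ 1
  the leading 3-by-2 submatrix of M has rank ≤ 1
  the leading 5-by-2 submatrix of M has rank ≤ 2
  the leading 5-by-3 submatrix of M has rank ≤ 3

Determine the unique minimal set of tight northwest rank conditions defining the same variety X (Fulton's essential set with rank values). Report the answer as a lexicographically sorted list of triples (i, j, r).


Rank table r_w(5×5) implied by the 6 constraints:

  R[1]: 1 | 1 | 1 | 1 | 1
  R[2]: 1 | 1 | 2 | 2 | 2
  R[3]: 1 | 1 | 2 | 2 | 3
  R[4]: 1 | 2 | 3 | 3 | 4
  R[5]: 1 | 2 | 3 | 4 | 5

reading off 1-entries of Δ²R: w = (1, 3, 5, 2, 4).

2 SE-corners of the 3-cell Rothe diagram give Ess(w):

[(3, 2, 1), (3, 4, 2)]


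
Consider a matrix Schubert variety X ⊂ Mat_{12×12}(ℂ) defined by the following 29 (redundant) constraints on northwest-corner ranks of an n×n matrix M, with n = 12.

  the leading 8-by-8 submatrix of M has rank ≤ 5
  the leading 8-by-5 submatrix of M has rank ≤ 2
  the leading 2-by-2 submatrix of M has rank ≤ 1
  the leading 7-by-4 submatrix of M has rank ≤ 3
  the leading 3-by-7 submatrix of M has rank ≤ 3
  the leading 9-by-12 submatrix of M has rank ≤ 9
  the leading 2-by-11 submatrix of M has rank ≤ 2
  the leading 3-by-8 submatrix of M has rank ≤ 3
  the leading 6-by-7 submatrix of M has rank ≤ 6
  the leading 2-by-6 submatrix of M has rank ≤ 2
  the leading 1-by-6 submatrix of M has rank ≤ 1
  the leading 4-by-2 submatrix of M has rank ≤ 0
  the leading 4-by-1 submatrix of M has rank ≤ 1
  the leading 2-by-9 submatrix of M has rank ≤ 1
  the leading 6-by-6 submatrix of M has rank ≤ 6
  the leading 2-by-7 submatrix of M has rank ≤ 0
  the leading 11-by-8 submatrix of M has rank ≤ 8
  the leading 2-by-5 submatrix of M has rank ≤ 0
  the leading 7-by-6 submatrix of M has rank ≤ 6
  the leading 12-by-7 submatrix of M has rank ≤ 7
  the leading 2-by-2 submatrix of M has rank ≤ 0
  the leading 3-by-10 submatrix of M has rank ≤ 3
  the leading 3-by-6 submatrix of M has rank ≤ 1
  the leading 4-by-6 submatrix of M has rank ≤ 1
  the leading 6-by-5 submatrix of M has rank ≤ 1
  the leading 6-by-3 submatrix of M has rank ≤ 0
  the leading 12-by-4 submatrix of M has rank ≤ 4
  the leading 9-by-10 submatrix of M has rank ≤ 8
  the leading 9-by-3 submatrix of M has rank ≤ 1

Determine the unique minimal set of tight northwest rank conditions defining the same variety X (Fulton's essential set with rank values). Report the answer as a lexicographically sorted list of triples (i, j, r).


The tightest implied rank at each (i,j), from the 29 conditions:

  0 0 0 0 0 0 0 1 1 1 1 1
  0 0 0 0 0 0 0 1 1 2 2 2
  0 0 0 1 1 1 1 2 2 3 3 3
  0 0 0 1 1 1 2 3 3 4 4 4
  0 0 0 1 1 2 3 4 4 5 5 5
  0 0 0 1 1 2 3 4 5 6 6 6
  1 1 1 2 2 3 4 5 6 7 7 7
  1 1 1 2 2 3 4 5 6 7 8 8
  1 1 1 2 3 4 5 6 7 8 9 9
  1 2 2 3 4 5 6 7 8 9 10 10
  1 2 3 4 5 6 7 8 9 10 11 11
  1 2 3 4 5 6 7 8 9 10 11 12

so w = (8, 10, 4, 7, 6, 9, 1, 11, 5, 2, 3, 12).

ℓ(w)=36; the 7 essential cells (i,j,r):

[(2, 7, 0), (2, 9, 1), (4, 6, 1), (6, 3, 0), (6, 5, 1), (8, 5, 2), (9, 3, 1)]


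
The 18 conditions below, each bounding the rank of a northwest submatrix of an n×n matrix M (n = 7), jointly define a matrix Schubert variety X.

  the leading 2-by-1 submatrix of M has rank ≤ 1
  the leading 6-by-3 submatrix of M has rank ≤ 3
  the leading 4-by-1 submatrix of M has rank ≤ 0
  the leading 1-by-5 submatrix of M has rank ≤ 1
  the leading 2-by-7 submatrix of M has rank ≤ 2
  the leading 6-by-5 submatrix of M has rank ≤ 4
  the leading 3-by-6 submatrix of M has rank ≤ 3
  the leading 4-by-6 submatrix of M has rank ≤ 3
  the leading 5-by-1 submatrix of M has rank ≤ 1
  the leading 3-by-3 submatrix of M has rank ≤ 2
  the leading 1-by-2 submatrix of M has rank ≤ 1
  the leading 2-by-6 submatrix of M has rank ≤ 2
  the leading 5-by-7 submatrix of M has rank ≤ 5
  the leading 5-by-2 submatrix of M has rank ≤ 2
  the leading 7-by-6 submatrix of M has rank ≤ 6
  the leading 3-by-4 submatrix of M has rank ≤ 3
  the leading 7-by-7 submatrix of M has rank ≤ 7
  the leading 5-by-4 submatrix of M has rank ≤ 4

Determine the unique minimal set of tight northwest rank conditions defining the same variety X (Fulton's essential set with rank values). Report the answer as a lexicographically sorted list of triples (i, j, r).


Rank table r_w(7×7) implied by the 18 constraints:

  R[1]: 0, 1, 1, 1, 1, 1, 1
  R[2]: 0, 1, 2, 2, 2, 2, 2
  R[3]: 0, 1, 2, 3, 3, 3, 3
  R[4]: 0, 1, 2, 3, 3, 3, 4
  R[5]: 1, 2, 3, 4, 4, 4, 5
  R[6]: 1, 2, 3, 4, 4, 5, 6
  R[7]: 1, 2, 3, 4, 5, 6, 7

giving w = (2, 3, 4, 7, 1, 6, 5) via Δ²R.

3 SE-corners of the 7-cell Rothe diagram give Ess(w):

[(4, 1, 0), (4, 6, 3), (6, 5, 4)]


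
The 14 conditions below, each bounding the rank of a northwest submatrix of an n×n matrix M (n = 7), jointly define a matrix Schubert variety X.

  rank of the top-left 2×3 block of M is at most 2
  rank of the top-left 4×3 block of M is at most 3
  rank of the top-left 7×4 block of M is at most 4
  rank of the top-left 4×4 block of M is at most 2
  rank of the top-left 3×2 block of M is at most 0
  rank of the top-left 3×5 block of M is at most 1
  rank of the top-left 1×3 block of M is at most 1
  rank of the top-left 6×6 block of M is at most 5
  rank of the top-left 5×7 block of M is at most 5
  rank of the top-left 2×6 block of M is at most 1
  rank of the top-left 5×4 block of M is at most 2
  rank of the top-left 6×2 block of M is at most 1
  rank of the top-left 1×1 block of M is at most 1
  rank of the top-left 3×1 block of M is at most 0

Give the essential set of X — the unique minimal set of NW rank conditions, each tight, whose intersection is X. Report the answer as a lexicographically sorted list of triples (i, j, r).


Propagating the 14 rank bounds to every northwest block:

  i=1: 0 | 0 | 1 | 1 | 1 | 1 | 1
  i=2: 0 | 0 | 1 | 1 | 1 | 1 | 2
  i=3: 0 | 0 | 1 | 1 | 1 | 2 | 3
  i=4: 1 | 1 | 2 | 2 | 2 | 3 | 4
  i=5: 1 | 1 | 2 | 2 | 3 | 4 | 5
  i=6: 1 | 1 | 2 | 3 | 4 | 5 | 6
  i=7: 1 | 2 | 3 | 4 | 5 | 6 | 7

so w = (3, 7, 6, 1, 5, 4, 2).

Rothe diagram D(w) (14 cells), 5 SE-corners (essential conditions):

[(2, 6, 1), (3, 2, 0), (3, 5, 1), (5, 4, 2), (6, 2, 1)]


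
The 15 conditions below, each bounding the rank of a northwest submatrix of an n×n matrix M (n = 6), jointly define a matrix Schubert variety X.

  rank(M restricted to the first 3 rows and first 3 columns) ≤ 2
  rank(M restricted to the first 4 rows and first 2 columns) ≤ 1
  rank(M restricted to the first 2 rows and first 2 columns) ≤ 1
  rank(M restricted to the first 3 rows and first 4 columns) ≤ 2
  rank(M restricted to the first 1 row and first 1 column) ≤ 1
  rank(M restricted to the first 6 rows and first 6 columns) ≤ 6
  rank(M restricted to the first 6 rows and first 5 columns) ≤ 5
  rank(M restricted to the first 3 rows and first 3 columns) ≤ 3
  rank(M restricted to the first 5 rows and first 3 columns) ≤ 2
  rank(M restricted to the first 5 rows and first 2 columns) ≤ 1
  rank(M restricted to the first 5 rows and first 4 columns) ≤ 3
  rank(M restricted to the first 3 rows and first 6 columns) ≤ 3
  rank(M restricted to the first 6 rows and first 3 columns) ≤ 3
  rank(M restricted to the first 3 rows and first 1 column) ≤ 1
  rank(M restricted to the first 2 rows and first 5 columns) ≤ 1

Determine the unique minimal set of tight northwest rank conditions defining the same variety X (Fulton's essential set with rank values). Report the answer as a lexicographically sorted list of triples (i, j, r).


Rank table r_w(6×6) implied by the 15 constraints:

  R[1]: 1 | 1 | 1 | 1 | 1 | 1
  R[2]: 1 | 1 | 1 | 1 | 1 | 2
  R[3]: 1 | 1 | 2 | 2 | 2 | 3
  R[4]: 1 | 1 | 2 | 3 | 3 | 4
  R[5]: 1 | 1 | 2 | 3 | 4 | 5
  R[6]: 1 | 2 | 3 | 4 | 5 | 6

second differences of R give the permutation w = (1, 6, 3, 4, 5, 2).

|D(w)|=7, |Ess(w)|=2:

[(2, 5, 1), (5, 2, 1)]


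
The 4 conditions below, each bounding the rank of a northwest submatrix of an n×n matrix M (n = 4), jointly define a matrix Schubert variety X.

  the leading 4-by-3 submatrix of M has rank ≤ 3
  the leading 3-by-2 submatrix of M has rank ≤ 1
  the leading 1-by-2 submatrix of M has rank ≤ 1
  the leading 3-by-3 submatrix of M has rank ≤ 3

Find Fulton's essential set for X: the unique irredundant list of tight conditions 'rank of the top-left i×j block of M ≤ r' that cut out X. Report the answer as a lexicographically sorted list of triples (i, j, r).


Recovering R(i,j) via the rank-extension bound from the 4 conditions:

  R[1]: 1  1  1  1
  R[2]: 1  1  2  2
  R[3]: 1  1  2  3
  R[4]: 1  2  3  4

so w = (1, 3, 4, 2).

Rothe diagram D(w) (2 cells), 1 SE-corner (essential condition):

[(3, 2, 1)]


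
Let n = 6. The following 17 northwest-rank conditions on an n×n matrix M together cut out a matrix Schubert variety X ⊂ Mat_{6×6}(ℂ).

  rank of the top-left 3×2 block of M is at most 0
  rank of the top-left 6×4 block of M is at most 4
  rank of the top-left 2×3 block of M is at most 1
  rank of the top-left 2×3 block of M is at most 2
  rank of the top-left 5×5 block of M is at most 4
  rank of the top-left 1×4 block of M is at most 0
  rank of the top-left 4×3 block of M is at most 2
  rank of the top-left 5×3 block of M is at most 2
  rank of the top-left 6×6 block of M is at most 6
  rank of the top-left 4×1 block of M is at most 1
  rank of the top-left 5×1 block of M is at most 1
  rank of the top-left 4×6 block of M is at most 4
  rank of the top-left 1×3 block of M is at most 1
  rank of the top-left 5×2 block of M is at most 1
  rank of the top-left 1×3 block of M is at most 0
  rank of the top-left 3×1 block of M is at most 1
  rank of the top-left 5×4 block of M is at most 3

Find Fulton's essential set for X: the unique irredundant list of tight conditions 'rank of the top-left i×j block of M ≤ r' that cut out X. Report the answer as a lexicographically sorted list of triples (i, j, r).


Computing R[i][j] = min implied NW-rank bound (n=6, 17 conditions):

  i=1: 0 | 0 | 0 | 0 | 1 | 1
  i=2: 0 | 0 | 1 | 1 | 2 | 2
  i=3: 0 | 0 | 1 | 2 | 3 | 3
  i=4: 1 | 1 | 2 | 3 | 4 | 4
  i=5: 1 | 1 | 2 | 3 | 4 | 5
  i=6: 1 | 2 | 3 | 4 | 5 | 6

hence w(1..6) = (5, 3, 4, 1, 6, 2).

D(w) has 9 cells with 3 SE-corners; essential set:

[(1, 4, 0), (3, 2, 0), (5, 2, 1)]


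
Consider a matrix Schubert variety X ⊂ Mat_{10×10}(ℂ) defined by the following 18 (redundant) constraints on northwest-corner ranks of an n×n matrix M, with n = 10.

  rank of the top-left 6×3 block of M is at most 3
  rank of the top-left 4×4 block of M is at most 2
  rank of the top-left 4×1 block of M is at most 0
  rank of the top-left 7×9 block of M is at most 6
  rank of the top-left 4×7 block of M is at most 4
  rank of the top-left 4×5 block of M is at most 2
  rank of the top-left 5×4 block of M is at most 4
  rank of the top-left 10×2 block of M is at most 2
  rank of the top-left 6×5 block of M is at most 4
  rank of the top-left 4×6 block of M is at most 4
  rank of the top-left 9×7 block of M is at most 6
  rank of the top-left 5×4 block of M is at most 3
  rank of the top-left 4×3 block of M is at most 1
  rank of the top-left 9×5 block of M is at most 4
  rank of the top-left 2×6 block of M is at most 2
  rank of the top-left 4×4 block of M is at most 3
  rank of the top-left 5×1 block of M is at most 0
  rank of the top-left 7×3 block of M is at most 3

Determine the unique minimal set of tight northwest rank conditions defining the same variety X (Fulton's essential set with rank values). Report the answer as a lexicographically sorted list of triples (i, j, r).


The tightest implied rank at each (i,j), from the 18 conditions:

  0 1 1 1 1 1 1 1 1 1
  0 1 1 2 2 2 2 2 2 2
  0 1 1 2 2 3 3 3 3 3
  0 1 1 2 2 3 4 4 4 4
  0 1 2 3 3 4 5 5 5 5
  1 2 3 4 4 5 6 6 6 6
  1 2 3 4 4 5 6 6 6 7
  1 2 3 4 4 5 6 7 7 8
  1 2 3 4 4 5 6 7 8 9
  1 2 3 4 5 6 7 8 9 10

the unique w with this rank table is (2, 4, 6, 7, 3, 1, 10, 8, 9, 5).

D(w) has 15 cells with 5 SE-corners; essential set:

[(4, 3, 1), (4, 5, 2), (5, 1, 0), (7, 9, 6), (9, 5, 4)]


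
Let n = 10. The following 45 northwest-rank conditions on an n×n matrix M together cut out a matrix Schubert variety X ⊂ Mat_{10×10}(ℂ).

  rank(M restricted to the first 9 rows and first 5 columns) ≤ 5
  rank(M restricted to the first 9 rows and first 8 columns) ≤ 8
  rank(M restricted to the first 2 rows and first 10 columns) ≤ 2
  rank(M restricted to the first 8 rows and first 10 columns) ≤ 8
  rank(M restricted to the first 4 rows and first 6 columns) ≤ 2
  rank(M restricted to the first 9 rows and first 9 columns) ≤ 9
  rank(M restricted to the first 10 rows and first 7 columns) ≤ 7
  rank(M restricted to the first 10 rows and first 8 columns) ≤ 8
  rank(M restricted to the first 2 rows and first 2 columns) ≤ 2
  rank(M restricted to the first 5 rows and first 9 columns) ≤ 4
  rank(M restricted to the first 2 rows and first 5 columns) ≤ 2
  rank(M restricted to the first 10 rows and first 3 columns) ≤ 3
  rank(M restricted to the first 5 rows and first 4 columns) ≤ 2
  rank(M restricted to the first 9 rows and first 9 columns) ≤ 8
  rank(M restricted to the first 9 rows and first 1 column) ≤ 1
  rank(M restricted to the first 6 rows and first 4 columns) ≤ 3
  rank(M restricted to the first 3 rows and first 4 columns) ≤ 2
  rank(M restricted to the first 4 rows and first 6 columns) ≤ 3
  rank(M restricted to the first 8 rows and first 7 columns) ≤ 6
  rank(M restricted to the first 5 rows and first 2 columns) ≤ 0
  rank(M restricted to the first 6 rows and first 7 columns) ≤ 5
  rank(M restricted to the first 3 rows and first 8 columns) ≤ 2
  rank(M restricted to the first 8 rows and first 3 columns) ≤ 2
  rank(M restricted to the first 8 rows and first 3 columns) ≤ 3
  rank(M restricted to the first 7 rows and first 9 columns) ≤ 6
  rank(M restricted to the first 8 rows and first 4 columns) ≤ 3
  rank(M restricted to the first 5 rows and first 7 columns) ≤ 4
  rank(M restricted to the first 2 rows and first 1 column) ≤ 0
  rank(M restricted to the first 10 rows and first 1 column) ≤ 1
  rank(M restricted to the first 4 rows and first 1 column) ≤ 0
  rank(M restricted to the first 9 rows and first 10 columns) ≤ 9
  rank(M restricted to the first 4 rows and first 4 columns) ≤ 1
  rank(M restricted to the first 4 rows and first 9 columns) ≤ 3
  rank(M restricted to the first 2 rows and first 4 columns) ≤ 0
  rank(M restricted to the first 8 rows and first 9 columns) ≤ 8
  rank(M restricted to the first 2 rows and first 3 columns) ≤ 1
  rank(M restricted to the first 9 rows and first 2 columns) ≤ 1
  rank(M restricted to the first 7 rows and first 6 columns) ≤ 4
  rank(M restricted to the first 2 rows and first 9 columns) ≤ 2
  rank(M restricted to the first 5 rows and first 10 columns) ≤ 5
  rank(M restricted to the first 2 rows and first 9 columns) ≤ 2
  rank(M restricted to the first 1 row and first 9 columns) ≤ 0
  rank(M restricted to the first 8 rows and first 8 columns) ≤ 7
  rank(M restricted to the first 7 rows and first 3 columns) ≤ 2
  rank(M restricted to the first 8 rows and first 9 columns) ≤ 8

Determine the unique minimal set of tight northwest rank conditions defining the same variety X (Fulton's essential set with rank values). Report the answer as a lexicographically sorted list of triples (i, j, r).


Reconstructing r_w from the 45 given conditions:

  row 1: 0  0  0  0  0  0  0  0  0  1
  row 2: 0  0  0  0  1  1  1  1  1  2
  row 3: 0  0  1  1  2  2  2  2  2  3
  row 4: 0  0  1  1  2  2  3  3  3  4
  row 5: 0  0  1  2  3  3  4  4  4  5
  row 6: 1  1  2  3  4  4  5  5  5  6
  row 7: 1  1  2  3  4  4  5  6  6  7
  row 8: 1  1  2  3  4  5  6  7  7  8
  row 9: 1  1  2  3  4  5  6  7  8  9
  row 10: 1  2  3  4  5  6  7  8  9  10

hence w(1..10) = (10, 5, 3, 7, 4, 1, 8, 6, 9, 2).

Fulton essential set (7 of the 25 Rothe cells):

[(1, 9, 0), (2, 4, 0), (4, 4, 1), (4, 6, 2), (5, 2, 0), (7, 6, 4), (9, 2, 1)]


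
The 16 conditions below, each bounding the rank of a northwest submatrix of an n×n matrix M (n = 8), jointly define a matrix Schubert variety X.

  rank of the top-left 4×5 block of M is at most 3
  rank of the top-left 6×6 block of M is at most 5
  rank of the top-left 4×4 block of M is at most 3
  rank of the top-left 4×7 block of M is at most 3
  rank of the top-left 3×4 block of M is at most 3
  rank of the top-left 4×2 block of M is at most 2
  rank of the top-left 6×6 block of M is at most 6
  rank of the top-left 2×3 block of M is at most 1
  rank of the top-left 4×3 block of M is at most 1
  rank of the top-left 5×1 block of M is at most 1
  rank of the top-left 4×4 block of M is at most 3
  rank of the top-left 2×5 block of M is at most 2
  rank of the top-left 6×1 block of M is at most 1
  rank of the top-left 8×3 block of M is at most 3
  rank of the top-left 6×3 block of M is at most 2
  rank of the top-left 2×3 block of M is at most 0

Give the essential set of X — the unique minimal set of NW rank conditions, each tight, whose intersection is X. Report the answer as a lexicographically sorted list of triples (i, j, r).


Rank table r_w(8×8) implied by the 16 constraints:

  R[1]: 0 | 0 | 0 | 1 | 1 | 1 | 1 | 1
  R[2]: 0 | 0 | 0 | 1 | 2 | 2 | 2 | 2
  R[3]: 1 | 1 | 1 | 2 | 3 | 3 | 3 | 3
  R[4]: 1 | 1 | 1 | 2 | 3 | 3 | 3 | 4
  R[5]: 1 | 2 | 2 | 3 | 4 | 4 | 4 | 5
  R[6]: 1 | 2 | 2 | 3 | 4 | 5 | 5 | 6
  R[7]: 1 | 2 | 3 | 4 | 5 | 6 | 6 | 7
  R[8]: 1 | 2 | 3 | 4 | 5 | 6 | 7 | 8

reading off 1-entries of Δ²R: w = (4, 5, 1, 8, 2, 6, 3, 7).

|D(w)|=11, |Ess(w)|=4:

[(2, 3, 0), (4, 3, 1), (4, 7, 3), (6, 3, 2)]


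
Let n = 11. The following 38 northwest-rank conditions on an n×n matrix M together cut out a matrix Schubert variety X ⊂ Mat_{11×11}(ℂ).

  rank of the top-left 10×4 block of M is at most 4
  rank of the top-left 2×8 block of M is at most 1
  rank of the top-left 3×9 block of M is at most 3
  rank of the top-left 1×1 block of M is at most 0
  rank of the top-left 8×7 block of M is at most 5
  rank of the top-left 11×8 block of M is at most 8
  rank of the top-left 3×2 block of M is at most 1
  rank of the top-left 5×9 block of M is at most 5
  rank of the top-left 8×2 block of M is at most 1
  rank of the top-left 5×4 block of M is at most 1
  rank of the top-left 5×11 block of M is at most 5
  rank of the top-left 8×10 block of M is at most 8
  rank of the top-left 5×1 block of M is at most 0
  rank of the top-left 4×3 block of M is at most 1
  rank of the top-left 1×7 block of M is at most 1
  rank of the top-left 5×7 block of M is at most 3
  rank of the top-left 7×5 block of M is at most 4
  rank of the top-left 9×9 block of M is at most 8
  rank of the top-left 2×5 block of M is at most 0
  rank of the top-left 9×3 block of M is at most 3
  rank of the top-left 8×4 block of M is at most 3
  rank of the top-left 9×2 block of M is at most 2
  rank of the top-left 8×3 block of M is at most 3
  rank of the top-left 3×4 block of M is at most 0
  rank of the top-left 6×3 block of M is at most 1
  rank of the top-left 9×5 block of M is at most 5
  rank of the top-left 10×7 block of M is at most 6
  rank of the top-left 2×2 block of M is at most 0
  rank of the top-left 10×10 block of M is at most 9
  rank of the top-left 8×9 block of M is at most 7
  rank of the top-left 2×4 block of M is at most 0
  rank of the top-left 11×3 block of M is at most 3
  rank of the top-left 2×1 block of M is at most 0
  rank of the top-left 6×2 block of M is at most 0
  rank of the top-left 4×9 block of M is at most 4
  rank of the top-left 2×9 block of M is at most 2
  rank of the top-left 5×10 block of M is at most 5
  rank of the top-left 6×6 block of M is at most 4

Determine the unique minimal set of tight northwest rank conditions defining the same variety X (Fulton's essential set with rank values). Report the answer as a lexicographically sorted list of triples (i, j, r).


Propagating the 38 rank bounds to every northwest block:

  R[1]: 0 0 0 0 0 1 1 1 1 1 1
  R[2]: 0 0 0 0 0 1 1 1 2 2 2
  R[3]: 0 0 0 0 1 2 2 2 3 3 3
  R[4]: 0 0 1 1 2 3 3 3 4 4 4
  R[5]: 0 0 1 1 2 3 3 4 5 5 5
  R[6]: 0 0 1 2 3 4 4 5 6 6 6
  R[7]: 1 1 2 3 4 5 5 6 7 7 7
  R[8]: 1 1 2 3 4 5 5 6 7 8 8
  R[9]: 1 2 3 4 5 6 6 7 8 9 9
  R[10]: 1 2 3 4 5 6 6 7 8 9 10
  R[11]: 1 2 3 4 5 6 7 8 9 10 11

reading off 1-entries of Δ²R: w = (6, 9, 5, 3, 8, 4, 1, 10, 2, 11, 7).

|D(w)|=27, |Ess(w)|=9:

[(2, 5, 0), (2, 8, 1), (3, 4, 0), (5, 4, 1), (5, 7, 3), (6, 2, 0), (8, 2, 1), (8, 7, 5), (10, 7, 6)]


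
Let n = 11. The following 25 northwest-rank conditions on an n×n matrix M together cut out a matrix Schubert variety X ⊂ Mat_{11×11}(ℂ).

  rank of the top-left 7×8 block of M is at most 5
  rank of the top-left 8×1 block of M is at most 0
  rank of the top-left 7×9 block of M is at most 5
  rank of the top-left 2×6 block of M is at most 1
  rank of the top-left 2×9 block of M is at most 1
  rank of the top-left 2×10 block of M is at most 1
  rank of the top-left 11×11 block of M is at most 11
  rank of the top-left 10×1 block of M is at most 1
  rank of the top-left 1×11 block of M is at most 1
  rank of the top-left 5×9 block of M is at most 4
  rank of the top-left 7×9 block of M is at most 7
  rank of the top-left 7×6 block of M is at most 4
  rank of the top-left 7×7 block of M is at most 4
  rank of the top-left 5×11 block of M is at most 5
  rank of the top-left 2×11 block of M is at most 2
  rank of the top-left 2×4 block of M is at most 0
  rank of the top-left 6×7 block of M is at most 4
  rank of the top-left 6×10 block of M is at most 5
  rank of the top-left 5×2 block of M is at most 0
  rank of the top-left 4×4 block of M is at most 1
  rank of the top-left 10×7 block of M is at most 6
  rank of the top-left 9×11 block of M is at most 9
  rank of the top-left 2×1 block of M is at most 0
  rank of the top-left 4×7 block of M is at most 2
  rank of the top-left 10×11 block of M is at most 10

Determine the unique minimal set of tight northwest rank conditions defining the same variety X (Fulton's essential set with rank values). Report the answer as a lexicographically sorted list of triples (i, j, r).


Computing R[i][j] = min implied NW-rank bound (n=11, 25 conditions):

  0 | 0 | 0 | 0 | 1 | 1 | 1 | 1 | 1 | 1 | 1
  0 | 0 | 0 | 0 | 1 | 1 | 1 | 1 | 1 | 1 | 2
  0 | 0 | 1 | 1 | 2 | 2 | 2 | 2 | 2 | 2 | 3
  0 | 0 | 1 | 1 | 2 | 2 | 2 | 3 | 3 | 3 | 4
  0 | 0 | 1 | 2 | 3 | 3 | 3 | 4 | 4 | 4 | 5
  0 | 1 | 2 | 3 | 4 | 4 | 4 | 5 | 5 | 5 | 6
  0 | 1 | 2 | 3 | 4 | 4 | 4 | 5 | 5 | 6 | 7
  0 | 1 | 2 | 3 | 4 | 5 | 5 | 6 | 6 | 7 | 8
  1 | 2 | 3 | 4 | 5 | 6 | 6 | 7 | 7 | 8 | 9
  1 | 2 | 3 | 4 | 5 | 6 | 6 | 7 | 8 | 9 | 10
  1 | 2 | 3 | 4 | 5 | 6 | 7 | 8 | 9 | 10 | 11

hence w(1..11) = (5, 11, 3, 8, 4, 2, 10, 6, 1, 9, 7).

|D(w)|=29, |Ess(w)|=9:

[(2, 4, 0), (2, 10, 1), (4, 4, 1), (4, 7, 2), (5, 2, 0), (7, 7, 4), (7, 9, 5), (8, 1, 0), (10, 7, 6)]


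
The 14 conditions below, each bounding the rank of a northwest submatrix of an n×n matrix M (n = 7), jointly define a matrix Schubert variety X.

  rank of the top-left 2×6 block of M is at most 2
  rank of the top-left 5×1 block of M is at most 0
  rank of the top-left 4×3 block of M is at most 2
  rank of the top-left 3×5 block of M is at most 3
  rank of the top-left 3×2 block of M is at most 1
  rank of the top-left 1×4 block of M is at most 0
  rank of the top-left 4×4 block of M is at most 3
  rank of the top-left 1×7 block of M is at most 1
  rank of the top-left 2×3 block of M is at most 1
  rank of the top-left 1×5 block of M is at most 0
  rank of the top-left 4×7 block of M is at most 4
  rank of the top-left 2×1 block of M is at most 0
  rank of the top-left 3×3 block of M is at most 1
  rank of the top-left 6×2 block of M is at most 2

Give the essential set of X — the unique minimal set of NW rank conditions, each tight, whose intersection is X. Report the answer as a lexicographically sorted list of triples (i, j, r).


Propagating the 14 rank bounds to every northwest block:

  0 | 0 | 0 | 0 | 0 | 1 | 1
  0 | 1 | 1 | 1 | 1 | 2 | 2
  0 | 1 | 1 | 2 | 2 | 3 | 3
  0 | 1 | 2 | 3 | 3 | 4 | 4
  0 | 1 | 2 | 3 | 4 | 5 | 5
  1 | 2 | 3 | 4 | 5 | 6 | 6
  1 | 2 | 3 | 4 | 5 | 6 | 7

reading off 1-entries of Δ²R: w = (6, 2, 4, 3, 5, 1, 7).

Rothe diagram D(w) (10 cells), 3 SE-corners (essential conditions):

[(1, 5, 0), (3, 3, 1), (5, 1, 0)]


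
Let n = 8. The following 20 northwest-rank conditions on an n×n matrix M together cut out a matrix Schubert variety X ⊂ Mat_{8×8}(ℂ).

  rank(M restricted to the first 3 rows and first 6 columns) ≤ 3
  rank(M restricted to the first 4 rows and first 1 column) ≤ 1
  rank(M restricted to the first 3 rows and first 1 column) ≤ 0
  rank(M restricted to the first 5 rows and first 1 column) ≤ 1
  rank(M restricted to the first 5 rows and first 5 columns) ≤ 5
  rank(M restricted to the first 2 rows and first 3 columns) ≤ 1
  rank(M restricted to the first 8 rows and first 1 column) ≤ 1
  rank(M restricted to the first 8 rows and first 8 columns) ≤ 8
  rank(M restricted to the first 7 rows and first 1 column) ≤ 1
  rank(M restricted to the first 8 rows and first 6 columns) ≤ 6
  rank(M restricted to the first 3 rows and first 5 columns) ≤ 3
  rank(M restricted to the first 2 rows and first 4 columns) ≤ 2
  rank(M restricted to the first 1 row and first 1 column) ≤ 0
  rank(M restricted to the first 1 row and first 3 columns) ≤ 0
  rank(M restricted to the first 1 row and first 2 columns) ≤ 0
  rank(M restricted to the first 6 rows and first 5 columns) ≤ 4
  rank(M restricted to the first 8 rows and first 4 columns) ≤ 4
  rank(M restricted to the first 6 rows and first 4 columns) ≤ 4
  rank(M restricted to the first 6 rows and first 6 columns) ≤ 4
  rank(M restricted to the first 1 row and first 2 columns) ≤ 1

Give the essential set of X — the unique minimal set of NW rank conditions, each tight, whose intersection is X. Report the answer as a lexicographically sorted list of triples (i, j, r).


The tightest implied rank at each (i,j), from the 20 conditions:

  R[1]: 0, 0, 0, 1, 1, 1, 1, 1
  R[2]: 0, 1, 1, 2, 2, 2, 2, 2
  R[3]: 0, 1, 2, 3, 3, 3, 3, 3
  R[4]: 1, 2, 3, 4, 4, 4, 4, 4
  R[5]: 1, 2, 3, 4, 4, 4, 5, 5
  R[6]: 1, 2, 3, 4, 4, 4, 5, 6
  R[7]: 1, 2, 3, 4, 5, 5, 6, 7
  R[8]: 1, 2, 3, 4, 5, 6, 7, 8

hence w(1..8) = (4, 2, 3, 1, 7, 8, 5, 6).

3 SE-corners of the 9-cell Rothe diagram give Ess(w):

[(1, 3, 0), (3, 1, 0), (6, 6, 4)]


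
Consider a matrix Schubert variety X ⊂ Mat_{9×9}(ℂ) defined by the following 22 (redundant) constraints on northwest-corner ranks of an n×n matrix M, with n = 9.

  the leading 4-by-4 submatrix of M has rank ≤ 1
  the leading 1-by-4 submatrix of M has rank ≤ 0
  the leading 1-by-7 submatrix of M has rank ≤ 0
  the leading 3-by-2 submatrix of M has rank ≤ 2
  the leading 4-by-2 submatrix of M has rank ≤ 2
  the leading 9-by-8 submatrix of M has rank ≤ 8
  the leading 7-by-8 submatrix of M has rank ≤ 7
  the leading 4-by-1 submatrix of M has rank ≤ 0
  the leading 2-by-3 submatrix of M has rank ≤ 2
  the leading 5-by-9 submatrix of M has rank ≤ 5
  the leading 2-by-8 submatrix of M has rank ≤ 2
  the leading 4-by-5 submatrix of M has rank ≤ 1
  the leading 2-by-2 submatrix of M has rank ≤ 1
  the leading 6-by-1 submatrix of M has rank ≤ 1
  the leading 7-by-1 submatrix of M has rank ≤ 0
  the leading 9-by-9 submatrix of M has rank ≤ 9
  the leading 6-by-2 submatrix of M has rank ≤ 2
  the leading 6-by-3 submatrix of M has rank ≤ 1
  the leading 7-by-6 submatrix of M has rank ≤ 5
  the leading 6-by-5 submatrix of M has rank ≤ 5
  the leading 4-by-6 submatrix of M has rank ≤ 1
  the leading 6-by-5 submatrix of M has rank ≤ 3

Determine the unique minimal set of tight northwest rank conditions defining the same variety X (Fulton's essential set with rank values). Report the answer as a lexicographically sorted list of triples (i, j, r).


The tightest implied rank at each (i,j), from the 22 conditions:

  i=1: 0 0 0 0 0 0 0 1 1
  i=2: 0 1 1 1 1 1 1 2 2
  i=3: 0 1 1 1 1 1 2 3 3
  i=4: 0 1 1 1 1 1 2 3 4
  i=5: 0 1 1 2 2 2 3 4 5
  i=6: 0 1 1 2 3 3 4 5 6
  i=7: 0 1 2 3 4 4 5 6 7
  i=8: 1 2 3 4 5 5 6 7 8
  i=9: 1 2 3 4 5 6 7 8 9

hence w(1..9) = (8, 2, 7, 9, 4, 5, 3, 1, 6).

D(w) has 23 cells with 4 SE-corners; essential set:

[(1, 7, 0), (4, 6, 1), (6, 3, 1), (7, 1, 0)]


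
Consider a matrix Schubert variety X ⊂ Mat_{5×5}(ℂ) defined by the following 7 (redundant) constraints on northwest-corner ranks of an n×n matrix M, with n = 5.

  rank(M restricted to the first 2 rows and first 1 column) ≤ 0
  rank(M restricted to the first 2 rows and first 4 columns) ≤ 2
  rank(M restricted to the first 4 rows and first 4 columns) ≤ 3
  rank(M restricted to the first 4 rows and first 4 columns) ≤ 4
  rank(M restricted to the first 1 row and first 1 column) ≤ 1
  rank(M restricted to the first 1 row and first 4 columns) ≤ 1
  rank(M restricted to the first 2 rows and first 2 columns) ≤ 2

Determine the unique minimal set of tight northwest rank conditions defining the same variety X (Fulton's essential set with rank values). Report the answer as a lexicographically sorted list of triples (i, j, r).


Computing R[i][j] = min implied NW-rank bound (n=5, 7 conditions):

  0 | 1 | 1 | 1 | 1
  0 | 1 | 2 | 2 | 2
  1 | 2 | 3 | 3 | 3
  1 | 2 | 3 | 3 | 4
  1 | 2 | 3 | 4 | 5

hence w(1..5) = (2, 3, 1, 5, 4).

2 SE-corners of the 3-cell Rothe diagram give Ess(w):

[(2, 1, 0), (4, 4, 3)]


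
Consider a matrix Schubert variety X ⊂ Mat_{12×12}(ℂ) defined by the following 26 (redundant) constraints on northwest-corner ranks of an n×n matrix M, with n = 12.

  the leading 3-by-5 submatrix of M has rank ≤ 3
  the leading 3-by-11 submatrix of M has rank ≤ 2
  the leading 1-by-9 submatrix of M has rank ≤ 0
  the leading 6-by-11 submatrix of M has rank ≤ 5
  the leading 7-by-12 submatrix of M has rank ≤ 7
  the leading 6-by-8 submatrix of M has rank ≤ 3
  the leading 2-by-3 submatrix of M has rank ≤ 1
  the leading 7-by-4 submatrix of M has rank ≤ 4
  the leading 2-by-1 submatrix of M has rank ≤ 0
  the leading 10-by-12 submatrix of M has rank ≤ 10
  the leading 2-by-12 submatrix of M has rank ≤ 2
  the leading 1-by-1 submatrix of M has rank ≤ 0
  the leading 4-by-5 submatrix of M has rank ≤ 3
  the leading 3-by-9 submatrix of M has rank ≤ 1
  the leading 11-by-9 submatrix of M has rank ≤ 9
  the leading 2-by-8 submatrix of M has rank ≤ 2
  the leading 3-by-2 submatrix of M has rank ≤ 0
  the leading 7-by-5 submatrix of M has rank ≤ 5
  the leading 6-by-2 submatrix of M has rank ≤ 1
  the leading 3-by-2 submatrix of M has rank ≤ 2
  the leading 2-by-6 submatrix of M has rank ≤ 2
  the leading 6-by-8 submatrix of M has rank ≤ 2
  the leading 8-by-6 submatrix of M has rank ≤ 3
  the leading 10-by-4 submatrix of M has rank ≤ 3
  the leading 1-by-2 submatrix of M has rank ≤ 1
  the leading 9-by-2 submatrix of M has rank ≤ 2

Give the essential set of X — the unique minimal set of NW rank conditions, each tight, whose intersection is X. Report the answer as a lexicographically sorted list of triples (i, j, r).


Rank table r_w(12×12) implied by the 26 constraints:

  row 1: 0 | 0 | 0 | 0 | 0 | 0 | 0 | 0 | 0 | 1 | 1 | 1
  row 2: 0 | 0 | 1 | 1 | 1 | 1 | 1 | 1 | 1 | 2 | 2 | 2
  row 3: 0 | 0 | 1 | 1 | 1 | 1 | 1 | 1 | 1 | 2 | 2 | 3
  row 4: 1 | 1 | 2 | 2 | 2 | 2 | 2 | 2 | 2 | 3 | 3 | 4
  row 5: 1 | 1 | 2 | 2 | 2 | 2 | 2 | 2 | 3 | 4 | 4 | 5
  row 6: 1 | 1 | 2 | 2 | 2 | 2 | 2 | 2 | 3 | 4 | 5 | 6
  row 7: 1 | 2 | 3 | 3 | 3 | 3 | 3 | 3 | 4 | 5 | 6 | 7
  row 8: 1 | 2 | 3 | 3 | 3 | 3 | 4 | 4 | 5 | 6 | 7 | 8
  row 9: 1 | 2 | 3 | 3 | 4 | 4 | 5 | 5 | 6 | 7 | 8 | 9
  row 10: 1 | 2 | 3 | 3 | 4 | 5 | 6 | 6 | 7 | 8 | 9 | 10
  row 11: 1 | 2 | 3 | 4 | 5 | 6 | 7 | 7 | 8 | 9 | 10 | 11
  row 12: 1 | 2 | 3 | 4 | 5 | 6 | 7 | 8 | 9 | 10 | 11 | 12

giving w = (10, 3, 12, 1, 9, 11, 2, 7, 5, 6, 4, 8) via Δ²R.

D(w) has 37 cells with 8 SE-corners; essential set:

[(1, 9, 0), (3, 2, 0), (3, 9, 1), (3, 11, 2), (6, 2, 1), (6, 8, 2), (8, 6, 3), (10, 4, 3)]


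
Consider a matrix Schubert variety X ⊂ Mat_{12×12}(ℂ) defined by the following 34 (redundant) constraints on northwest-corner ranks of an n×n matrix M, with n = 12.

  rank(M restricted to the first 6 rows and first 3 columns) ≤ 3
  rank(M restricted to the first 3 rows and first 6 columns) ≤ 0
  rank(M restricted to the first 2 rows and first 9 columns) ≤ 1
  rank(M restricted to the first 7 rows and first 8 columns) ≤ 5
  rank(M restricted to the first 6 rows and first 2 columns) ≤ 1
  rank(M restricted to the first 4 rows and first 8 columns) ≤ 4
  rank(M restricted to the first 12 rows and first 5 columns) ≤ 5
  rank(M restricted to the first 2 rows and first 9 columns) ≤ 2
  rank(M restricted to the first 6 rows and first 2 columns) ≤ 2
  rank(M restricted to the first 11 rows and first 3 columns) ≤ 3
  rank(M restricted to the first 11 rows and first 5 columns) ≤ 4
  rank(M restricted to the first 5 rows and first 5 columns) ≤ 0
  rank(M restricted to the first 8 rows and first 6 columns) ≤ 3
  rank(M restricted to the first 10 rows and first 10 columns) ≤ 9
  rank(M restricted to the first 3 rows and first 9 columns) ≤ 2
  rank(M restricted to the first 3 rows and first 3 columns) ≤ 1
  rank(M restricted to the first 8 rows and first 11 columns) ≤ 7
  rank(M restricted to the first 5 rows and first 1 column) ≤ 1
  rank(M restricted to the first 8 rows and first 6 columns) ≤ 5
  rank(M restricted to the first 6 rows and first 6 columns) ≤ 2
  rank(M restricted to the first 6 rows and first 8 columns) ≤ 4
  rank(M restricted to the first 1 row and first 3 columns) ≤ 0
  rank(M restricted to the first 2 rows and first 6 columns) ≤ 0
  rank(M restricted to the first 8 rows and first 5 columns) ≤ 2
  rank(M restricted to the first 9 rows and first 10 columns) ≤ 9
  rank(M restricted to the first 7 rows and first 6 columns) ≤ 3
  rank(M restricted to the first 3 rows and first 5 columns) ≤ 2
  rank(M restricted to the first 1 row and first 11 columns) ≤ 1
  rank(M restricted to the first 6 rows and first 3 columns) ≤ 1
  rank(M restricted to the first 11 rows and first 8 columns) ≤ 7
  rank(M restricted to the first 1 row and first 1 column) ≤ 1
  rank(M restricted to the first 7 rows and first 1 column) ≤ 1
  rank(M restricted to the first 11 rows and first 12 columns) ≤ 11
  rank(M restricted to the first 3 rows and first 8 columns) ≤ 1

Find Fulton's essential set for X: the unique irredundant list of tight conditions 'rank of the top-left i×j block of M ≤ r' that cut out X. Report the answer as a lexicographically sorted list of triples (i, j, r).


Rank table r_w(12×12) implied by the 34 constraints:

  row 1: 0  0  0  0  0  0  1  1  1  1  1  1
  row 2: 0  0  0  0  0  0  1  1  1  2  2  2
  row 3: 0  0  0  0  0  0  1  1  2  3  3  3
  row 4: 0  0  0  0  0  1  2  2  3  4  4  4
  row 5: 0  0  0  0  0  1  2  3  4  5  5  5
  row 6: 1  1  1  1  1  2  3  4  5  6  6  6
  row 7: 1  2  2  2  2  3  4  5  6  7  7  7
  row 8: 1  2  2  2  2  3  4  5  6  7  7  8
  row 9: 1  2  3  3  3  4  5  6  7  8  8  9
  row 10: 1  2  3  4  4  5  6  7  8  9  9  10
  row 11: 1  2  3  4  4  5  6  7  8  9  10  11
  row 12: 1  2  3  4  5  6  7  8  9  10  11  12

giving w = (7, 10, 9, 6, 8, 1, 2, 12, 3, 4, 11, 5) via Δ²R.

ℓ(w)=36; the 7 essential cells (i,j,r):

[(2, 9, 1), (3, 6, 0), (3, 8, 1), (5, 5, 0), (8, 5, 2), (8, 11, 7), (11, 5, 4)]


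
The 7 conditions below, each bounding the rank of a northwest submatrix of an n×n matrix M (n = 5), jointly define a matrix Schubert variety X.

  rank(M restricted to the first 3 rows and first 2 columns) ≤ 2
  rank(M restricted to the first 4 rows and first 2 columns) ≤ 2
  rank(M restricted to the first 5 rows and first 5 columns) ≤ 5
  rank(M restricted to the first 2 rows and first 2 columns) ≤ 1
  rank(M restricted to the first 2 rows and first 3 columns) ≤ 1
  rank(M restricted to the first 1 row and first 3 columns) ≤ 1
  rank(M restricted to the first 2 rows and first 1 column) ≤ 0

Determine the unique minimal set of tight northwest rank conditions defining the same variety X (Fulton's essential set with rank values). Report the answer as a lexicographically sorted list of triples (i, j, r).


The tightest implied rank at each (i,j), from the 7 conditions:

  i=1: 0 | 1 | 1 | 1 | 1
  i=2: 0 | 1 | 1 | 2 | 2
  i=3: 1 | 2 | 2 | 3 | 3
  i=4: 1 | 2 | 3 | 4 | 4
  i=5: 1 | 2 | 3 | 4 | 5

second differences of R give the permutation w = (2, 4, 1, 3, 5).

Rothe diagram D(w) (3 cells), 2 SE-corners (essential conditions):

[(2, 1, 0), (2, 3, 1)]


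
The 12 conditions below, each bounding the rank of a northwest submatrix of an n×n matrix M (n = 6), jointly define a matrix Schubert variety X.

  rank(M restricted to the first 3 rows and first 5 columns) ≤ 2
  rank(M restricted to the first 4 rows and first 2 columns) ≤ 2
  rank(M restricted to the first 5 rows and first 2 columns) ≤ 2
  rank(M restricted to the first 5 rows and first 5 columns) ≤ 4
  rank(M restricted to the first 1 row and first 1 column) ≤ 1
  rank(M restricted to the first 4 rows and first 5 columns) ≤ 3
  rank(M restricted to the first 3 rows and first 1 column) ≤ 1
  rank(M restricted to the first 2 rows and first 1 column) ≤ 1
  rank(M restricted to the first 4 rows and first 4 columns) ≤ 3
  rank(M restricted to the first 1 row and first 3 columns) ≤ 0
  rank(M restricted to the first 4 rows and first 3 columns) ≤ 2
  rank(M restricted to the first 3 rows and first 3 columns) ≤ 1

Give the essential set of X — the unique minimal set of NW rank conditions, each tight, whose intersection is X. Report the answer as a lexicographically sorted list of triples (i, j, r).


Reconstructing r_w from the 12 given conditions:

  row 1: 0, 0, 0, 1, 1, 1
  row 2: 1, 1, 1, 2, 2, 2
  row 3: 1, 1, 1, 2, 2, 3
  row 4: 1, 2, 2, 3, 3, 4
  row 5: 1, 2, 3, 4, 4, 5
  row 6: 1, 2, 3, 4, 5, 6

the unique w with this rank table is (4, 1, 6, 2, 3, 5).

|D(w)|=6, |Ess(w)|=3:

[(1, 3, 0), (3, 3, 1), (3, 5, 2)]


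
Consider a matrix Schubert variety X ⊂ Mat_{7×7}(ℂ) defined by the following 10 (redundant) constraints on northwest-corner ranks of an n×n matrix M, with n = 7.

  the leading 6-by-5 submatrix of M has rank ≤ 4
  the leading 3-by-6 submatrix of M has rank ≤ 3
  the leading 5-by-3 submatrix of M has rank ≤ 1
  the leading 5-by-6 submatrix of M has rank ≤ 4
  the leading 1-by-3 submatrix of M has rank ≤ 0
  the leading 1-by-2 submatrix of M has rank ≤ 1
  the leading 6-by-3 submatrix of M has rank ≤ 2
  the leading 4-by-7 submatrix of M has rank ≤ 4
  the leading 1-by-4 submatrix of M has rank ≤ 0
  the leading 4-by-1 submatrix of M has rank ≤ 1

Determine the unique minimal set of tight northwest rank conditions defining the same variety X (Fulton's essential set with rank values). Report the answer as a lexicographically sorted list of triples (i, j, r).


Propagating the 10 rank bounds to every northwest block:

  i=1: 0 0 0 0 1 1 1
  i=2: 1 1 1 1 2 2 2
  i=3: 1 1 1 2 3 3 3
  i=4: 1 1 1 2 3 4 4
  i=5: 1 1 1 2 3 4 5
  i=6: 1 2 2 3 4 5 6
  i=7: 1 2 3 4 5 6 7

the unique w with this rank table is (5, 1, 4, 6, 7, 2, 3).

Rothe diagram D(w) (10 cells), 2 SE-corners (essential conditions):

[(1, 4, 0), (5, 3, 1)]


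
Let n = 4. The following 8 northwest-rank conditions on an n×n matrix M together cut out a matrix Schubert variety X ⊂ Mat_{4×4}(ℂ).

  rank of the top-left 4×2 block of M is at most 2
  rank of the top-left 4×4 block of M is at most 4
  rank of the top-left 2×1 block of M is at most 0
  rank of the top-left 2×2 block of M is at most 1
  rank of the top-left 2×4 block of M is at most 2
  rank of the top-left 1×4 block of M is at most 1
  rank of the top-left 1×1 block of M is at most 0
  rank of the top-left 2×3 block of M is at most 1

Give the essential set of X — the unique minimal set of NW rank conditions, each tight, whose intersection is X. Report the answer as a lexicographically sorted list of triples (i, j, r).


The tightest implied rank at each (i,j), from the 8 conditions:

  0, 1, 1, 1
  0, 1, 1, 2
  1, 2, 2, 3
  1, 2, 3, 4

giving w = (2, 4, 1, 3) via Δ²R.

Fulton essential set (2 of the 3 Rothe cells):

[(2, 1, 0), (2, 3, 1)]
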